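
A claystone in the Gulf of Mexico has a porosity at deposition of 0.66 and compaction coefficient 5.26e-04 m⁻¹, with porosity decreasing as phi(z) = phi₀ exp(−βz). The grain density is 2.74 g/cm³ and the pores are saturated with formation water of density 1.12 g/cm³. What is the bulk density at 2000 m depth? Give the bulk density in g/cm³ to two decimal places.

2.37 g/cm³

Working in km (1 km = 1000 m; β in km⁻¹ = β in m⁻¹ × 1000):
Porosity at depth: phi = 0.66·exp(−0.526×2) = 0.66×0.3492 = 0.2305
Bulk density: ρ_b = (1−phi)ρ_g + phi·ρ_f = 0.7695×2.74 + 0.2305×1.12
       = 2.108 + 0.258 = 2.367 g/cm³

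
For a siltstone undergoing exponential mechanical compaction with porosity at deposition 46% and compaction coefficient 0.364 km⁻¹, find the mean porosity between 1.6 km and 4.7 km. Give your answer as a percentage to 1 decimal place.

15.4%

⟨n⟩ = (1/(d₂−d₁)) ∫ n₀ e^(−βd) dd = n₀·(e^(−β·d₁) − e^(−β·d₂)) / (β·(d₂−d₁))
e^(−0.364×1.6) = 0.5586; e^(−0.364×4.7) = 0.1807
⟨n⟩ = 0.46 × (0.5586 − 0.1807) / (0.364 × 3.1) = 0.46 × 0.3348 = 0.1540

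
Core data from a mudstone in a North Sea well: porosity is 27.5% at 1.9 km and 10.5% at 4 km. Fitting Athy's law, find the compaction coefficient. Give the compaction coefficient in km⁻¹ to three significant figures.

0.458 km⁻¹

Athy: phi(d) = phi₀ e^(−βd) ⇒ phi₁/phi₂ = e^{β(d₂−d₁)} ⇒ β = ln(phi₁/phi₂)/(d₂−d₁)
β = ln(0.275/0.105) / (4 − 1.9) = ln(2.619) / 2.1 = 0.9628 / 2.1 = 0.4585 km⁻¹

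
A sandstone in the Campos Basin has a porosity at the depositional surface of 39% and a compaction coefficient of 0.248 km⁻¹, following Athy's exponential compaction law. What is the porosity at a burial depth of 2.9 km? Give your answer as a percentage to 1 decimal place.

n = n₀·exp(−c·Z) = 0.39 × exp(−0.248 × 2.9) = 0.39 × exp(−0.7192)
  = 0.39 × 0.4871 = 0.1900

19.0%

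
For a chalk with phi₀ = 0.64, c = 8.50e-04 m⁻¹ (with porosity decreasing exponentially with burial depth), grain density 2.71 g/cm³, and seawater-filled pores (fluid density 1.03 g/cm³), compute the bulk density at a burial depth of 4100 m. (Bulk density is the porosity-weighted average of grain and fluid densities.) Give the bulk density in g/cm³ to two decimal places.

2.68 g/cm³

Working in km (1 km = 1000 m; c in km⁻¹ = c in m⁻¹ × 1000):
Porosity at depth: phi = 0.64·exp(−0.85×4.1) = 0.64×0.0307 = 0.0196
Bulk density: ρ_b = (1−phi)ρ_g + phi·ρ_f = 0.9804×2.71 + 0.0196×1.03
       = 2.657 + 0.020 = 2.677 g/cm³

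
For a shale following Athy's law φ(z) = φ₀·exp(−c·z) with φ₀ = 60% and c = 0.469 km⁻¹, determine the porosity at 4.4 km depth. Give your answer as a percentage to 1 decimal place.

φ = φ₀·exp(−c·z) = 0.6 × exp(−0.469 × 4.4) = 0.6 × exp(−2.064)
  = 0.6 × 0.1270 = 0.0762

7.6%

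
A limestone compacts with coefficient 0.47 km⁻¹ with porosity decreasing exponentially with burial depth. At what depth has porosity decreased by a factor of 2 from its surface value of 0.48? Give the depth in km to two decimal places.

1.47 km

φ/φ₀ = 1/2 ⇒ exp(−β·d) = 1/2 ⇒ d = ln(2) / β
d = 0.6931 / 0.47 = 1.475 km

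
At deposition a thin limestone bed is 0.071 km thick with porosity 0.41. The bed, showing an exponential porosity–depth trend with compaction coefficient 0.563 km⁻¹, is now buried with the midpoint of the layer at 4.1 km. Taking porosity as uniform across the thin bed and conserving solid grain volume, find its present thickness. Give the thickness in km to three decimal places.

0.044 km

Porosity at 4.1 km: n = 0.41·exp(−0.563×4.1) = 0.0408
Solid-volume conservation: h(1−n) = h₀(1−n₀) ⇒ h = h₀·(1−n₀)/(1−n)
h = 0.071 × (1 − 0.41)/(1 − 0.0408) = 0.071 × 0.6151 = 0.0437 km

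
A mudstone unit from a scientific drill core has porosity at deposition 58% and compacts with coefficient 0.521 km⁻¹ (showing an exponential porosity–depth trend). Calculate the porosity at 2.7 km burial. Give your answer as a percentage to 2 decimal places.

14.21%

n = n₀·exp(−k·z) = 0.58 × exp(−0.521 × 2.7) = 0.58 × exp(−1.407)
  = 0.58 × 0.2450 = 0.1421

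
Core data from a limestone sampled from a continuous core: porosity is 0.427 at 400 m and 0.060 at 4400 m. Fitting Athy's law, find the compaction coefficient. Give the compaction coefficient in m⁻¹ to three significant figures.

Working in km (1 km = 1000 m; β in km⁻¹ = β in m⁻¹ × 1000):
Athy: φ(d) = φ₀ e^(−βd) ⇒ φ₁/φ₂ = e^{β(d₂−d₁)} ⇒ β = ln(φ₁/φ₂)/(d₂−d₁)
β = ln(0.427/0.06) / (4.4 − 0.4) = ln(7.117) / 4 = 1.9624 / 4 = 0.4906 km⁻¹

0.000491 m⁻¹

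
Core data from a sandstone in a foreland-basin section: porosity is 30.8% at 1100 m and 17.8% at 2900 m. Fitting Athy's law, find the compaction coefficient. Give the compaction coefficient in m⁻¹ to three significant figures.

0.000305 m⁻¹

Working in km (1 km = 1000 m; β in km⁻¹ = β in m⁻¹ × 1000):
Athy: φ(Z) = φ₀ e^(−βZ) ⇒ φ₁/φ₂ = e^{β(Z₂−Z₁)} ⇒ β = ln(φ₁/φ₂)/(Z₂−Z₁)
β = ln(0.308/0.178) / (2.9 − 1.1) = ln(1.73) / 1.8 = 0.5483 / 1.8 = 0.3046 km⁻¹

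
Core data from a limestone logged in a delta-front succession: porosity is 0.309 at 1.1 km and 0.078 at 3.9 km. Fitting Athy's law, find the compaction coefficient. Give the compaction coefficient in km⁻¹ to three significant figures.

Athy: φ(z) = φ₀ e^(−βz) ⇒ φ₁/φ₂ = e^{β(z₂−z₁)} ⇒ β = ln(φ₁/φ₂)/(z₂−z₁)
β = ln(0.309/0.078) / (3.9 − 1.1) = ln(3.962) / 2.8 = 1.3766 / 2.8 = 0.4917 km⁻¹

0.492 km⁻¹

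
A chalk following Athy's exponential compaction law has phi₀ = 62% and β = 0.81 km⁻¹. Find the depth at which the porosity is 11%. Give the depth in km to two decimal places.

Invert Athy's law: Z = ln(phi₀/phi) / β
Z = ln(0.62/0.11) / 0.81 = ln(5.636) / 0.81 = 1.7292 / 0.81 = 2.135 km

2.13 km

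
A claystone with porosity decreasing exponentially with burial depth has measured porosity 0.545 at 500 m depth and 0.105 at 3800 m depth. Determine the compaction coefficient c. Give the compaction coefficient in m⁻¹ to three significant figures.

0.000499 m⁻¹

Working in km (1 km = 1000 m; c in km⁻¹ = c in m⁻¹ × 1000):
Athy: phi(Z) = phi₀ e^(−cZ) ⇒ phi₁/phi₂ = e^{c(Z₂−Z₁)} ⇒ c = ln(phi₁/phi₂)/(Z₂−Z₁)
c = ln(0.545/0.105) / (3.8 − 0.5) = ln(5.19) / 3.3 = 1.6468 / 3.3 = 0.499 km⁻¹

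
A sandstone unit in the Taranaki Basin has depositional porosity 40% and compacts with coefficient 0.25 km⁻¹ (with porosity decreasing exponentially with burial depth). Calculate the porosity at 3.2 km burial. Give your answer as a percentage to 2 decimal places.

phi = phi₀·exp(−β·d) = 0.4 × exp(−0.25 × 3.2) = 0.4 × exp(−0.8)
  = 0.4 × 0.4493 = 0.1797

17.97%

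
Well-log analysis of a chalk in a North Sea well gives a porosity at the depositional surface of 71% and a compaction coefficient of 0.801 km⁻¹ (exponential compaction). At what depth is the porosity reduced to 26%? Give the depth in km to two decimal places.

1.25 km

Invert Athy's law: d = ln(n₀/n) / c
d = ln(0.71/0.26) / 0.801 = ln(2.731) / 0.801 = 1.0046 / 0.801 = 1.254 km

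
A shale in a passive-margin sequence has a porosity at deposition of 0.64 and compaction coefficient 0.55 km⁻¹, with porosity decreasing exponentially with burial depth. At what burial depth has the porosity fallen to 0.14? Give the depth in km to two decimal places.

2.76 km

Invert Athy's law: z = ln(n₀/n) / β
z = ln(0.64/0.14) / 0.55 = ln(4.571) / 0.55 = 1.5198 / 0.55 = 2.763 km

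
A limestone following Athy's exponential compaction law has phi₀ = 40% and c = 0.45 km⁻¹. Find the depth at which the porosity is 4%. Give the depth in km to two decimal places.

5.12 km

Invert Athy's law: Z = ln(phi₀/phi) / c
Z = ln(0.4/0.04) / 0.45 = ln(10) / 0.45 = 2.3026 / 0.45 = 5.117 km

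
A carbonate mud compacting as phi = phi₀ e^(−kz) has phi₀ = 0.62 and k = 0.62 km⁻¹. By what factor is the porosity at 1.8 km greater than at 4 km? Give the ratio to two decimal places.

3.91

phi(z₁)/phi(z₂) = e^(−k·z₁)/e^(−k·z₂) = e^{k(z₂−z₁)}
= exp(0.62 × 2.2) = exp(1.364) = 3.9118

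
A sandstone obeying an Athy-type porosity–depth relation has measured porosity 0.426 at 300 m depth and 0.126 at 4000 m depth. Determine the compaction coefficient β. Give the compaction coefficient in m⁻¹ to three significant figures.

0.000329 m⁻¹

Working in km (1 km = 1000 m; β in km⁻¹ = β in m⁻¹ × 1000):
Athy: phi(z) = phi₀ e^(−βz) ⇒ phi₁/phi₂ = e^{β(z₂−z₁)} ⇒ β = ln(phi₁/phi₂)/(z₂−z₁)
β = ln(0.426/0.126) / (4 − 0.3) = ln(3.381) / 3.7 = 1.2182 / 3.7 = 0.3292 km⁻¹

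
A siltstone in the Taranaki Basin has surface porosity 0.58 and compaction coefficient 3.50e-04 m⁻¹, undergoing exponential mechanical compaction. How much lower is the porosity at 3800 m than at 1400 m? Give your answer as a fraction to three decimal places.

0.202

Working in km (1 km = 1000 m; k in km⁻¹ = k in m⁻¹ × 1000):
φ(1.4) = 0.58·e^(−0.35×1.4) = 0.3553
φ(3.8) = 0.58·e^(−0.35×3.8) = 0.1534
Δφ = 0.3553 − 0.1534 = 0.2019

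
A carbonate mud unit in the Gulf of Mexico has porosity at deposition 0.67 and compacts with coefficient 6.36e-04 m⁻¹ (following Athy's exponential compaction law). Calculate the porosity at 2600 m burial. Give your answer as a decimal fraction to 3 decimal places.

Working in km (1 km = 1000 m; k in km⁻¹ = k in m⁻¹ × 1000):
phi = phi₀·exp(−k·z) = 0.67 × exp(−0.636 × 2.6) = 0.67 × exp(−1.654)
  = 0.67 × 0.1914 = 0.1282

0.128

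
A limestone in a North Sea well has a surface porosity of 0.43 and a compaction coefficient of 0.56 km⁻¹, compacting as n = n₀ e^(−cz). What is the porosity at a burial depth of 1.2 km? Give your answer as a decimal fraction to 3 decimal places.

n = n₀·exp(−c·z) = 0.43 × exp(−0.56 × 1.2) = 0.43 × exp(−0.672)
  = 0.43 × 0.5107 = 0.2196

0.220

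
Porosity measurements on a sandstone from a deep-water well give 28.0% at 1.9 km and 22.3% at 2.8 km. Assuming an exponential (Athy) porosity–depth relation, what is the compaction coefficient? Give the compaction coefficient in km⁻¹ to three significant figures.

0.253 km⁻¹

Athy: n(Z) = n₀ e^(−cZ) ⇒ n₁/n₂ = e^{c(Z₂−Z₁)} ⇒ c = ln(n₁/n₂)/(Z₂−Z₁)
c = ln(0.28/0.223) / (2.8 − 1.9) = ln(1.256) / 0.9 = 0.2276 / 0.9 = 0.2529 km⁻¹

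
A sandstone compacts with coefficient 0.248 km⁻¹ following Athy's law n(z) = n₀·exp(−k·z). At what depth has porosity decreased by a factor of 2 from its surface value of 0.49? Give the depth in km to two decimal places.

2.79 km

n/n₀ = 1/2 ⇒ exp(−k·z) = 1/2 ⇒ z = ln(2) / k
z = 0.6931 / 0.248 = 2.795 km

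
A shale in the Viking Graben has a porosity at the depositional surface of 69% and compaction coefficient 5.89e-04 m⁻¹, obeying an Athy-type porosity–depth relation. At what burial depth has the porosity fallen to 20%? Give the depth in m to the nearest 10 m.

Working in km (1 km = 1000 m; k in km⁻¹ = k in m⁻¹ × 1000):
Invert Athy's law: z = ln(phi₀/phi) / k
z = ln(0.69/0.2) / 0.589 = ln(3.45) / 0.589 = 1.2384 / 0.589 = 2.103 km

2100 m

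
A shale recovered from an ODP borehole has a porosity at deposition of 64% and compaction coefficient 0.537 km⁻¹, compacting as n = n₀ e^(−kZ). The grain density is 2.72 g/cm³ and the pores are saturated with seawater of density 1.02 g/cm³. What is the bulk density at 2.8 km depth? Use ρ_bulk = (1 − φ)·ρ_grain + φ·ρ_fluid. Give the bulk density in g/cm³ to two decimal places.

2.48 g/cm³

Porosity at depth: n = 0.64·exp(−0.537×2.8) = 0.64×0.2223 = 0.1423
Bulk density: ρ_b = (1−n)ρ_g + n·ρ_f = 0.8577×2.72 + 0.1423×1.02
       = 2.333 + 0.145 = 2.478 g/cm³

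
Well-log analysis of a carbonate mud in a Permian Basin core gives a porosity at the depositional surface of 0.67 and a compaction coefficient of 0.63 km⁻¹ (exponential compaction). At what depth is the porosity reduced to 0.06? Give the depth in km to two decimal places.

Invert Athy's law: d = ln(n₀/n) / k
d = ln(0.67/0.06) / 0.63 = ln(11.17) / 0.63 = 2.4129 / 0.63 = 3.830 km

3.83 km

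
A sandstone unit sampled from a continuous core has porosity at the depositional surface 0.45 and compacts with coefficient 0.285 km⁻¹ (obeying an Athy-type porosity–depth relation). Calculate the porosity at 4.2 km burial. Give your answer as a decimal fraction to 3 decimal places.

0.136

n = n₀·exp(−β·d) = 0.45 × exp(−0.285 × 4.2) = 0.45 × exp(−1.197)
  = 0.45 × 0.3021 = 0.1359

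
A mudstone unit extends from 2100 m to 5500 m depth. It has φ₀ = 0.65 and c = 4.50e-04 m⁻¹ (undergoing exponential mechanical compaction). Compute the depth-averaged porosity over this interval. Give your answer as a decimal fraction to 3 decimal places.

0.129

Working in km (1 km = 1000 m; c in km⁻¹ = c in m⁻¹ × 1000):
⟨φ⟩ = (1/(Z₂−Z₁)) ∫ φ₀ e^(−cZ) dZ = φ₀·(e^(−c·Z₁) − e^(−c·Z₂)) / (c·(Z₂−Z₁))
e^(−0.45×2.1) = 0.3887; e^(−0.45×5.5) = 0.0842
⟨φ⟩ = 0.65 × (0.3887 − 0.0842) / (0.45 × 3.4) = 0.65 × 0.1990 = 0.1294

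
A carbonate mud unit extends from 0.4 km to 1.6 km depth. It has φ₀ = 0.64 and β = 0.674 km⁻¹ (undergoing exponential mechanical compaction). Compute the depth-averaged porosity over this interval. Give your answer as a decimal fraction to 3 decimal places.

0.335

⟨φ⟩ = (1/(d₂−d₁)) ∫ φ₀ e^(−βd) dd = φ₀·(e^(−β·d₁) − e^(−β·d₂)) / (β·(d₂−d₁))
e^(−0.674×0.4) = 0.7637; e^(−0.674×1.6) = 0.3401
⟨φ⟩ = 0.64 × (0.7637 − 0.3401) / (0.674 × 1.2) = 0.64 × 0.5237 = 0.3351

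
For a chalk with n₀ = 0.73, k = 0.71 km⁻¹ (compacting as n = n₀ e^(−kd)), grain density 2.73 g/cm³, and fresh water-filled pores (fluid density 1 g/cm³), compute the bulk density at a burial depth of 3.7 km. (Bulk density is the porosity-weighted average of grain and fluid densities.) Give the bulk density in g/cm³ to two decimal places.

2.64 g/cm³

Porosity at depth: n = 0.73·exp(−0.71×3.7) = 0.73×0.0723 = 0.0528
Bulk density: ρ_b = (1−n)ρ_g + n·ρ_f = 0.9472×2.73 + 0.0528×1
       = 2.586 + 0.053 = 2.639 g/cm³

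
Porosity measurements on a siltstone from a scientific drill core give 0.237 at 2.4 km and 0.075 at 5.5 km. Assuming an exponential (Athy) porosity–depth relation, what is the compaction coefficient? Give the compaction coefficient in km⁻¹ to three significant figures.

Athy: n(Z) = n₀ e^(−kZ) ⇒ n₁/n₂ = e^{k(Z₂−Z₁)} ⇒ k = ln(n₁/n₂)/(Z₂−Z₁)
k = ln(0.237/0.075) / (5.5 − 2.4) = ln(3.16) / 3.1 = 1.1506 / 3.1 = 0.3712 km⁻¹

0.371 km⁻¹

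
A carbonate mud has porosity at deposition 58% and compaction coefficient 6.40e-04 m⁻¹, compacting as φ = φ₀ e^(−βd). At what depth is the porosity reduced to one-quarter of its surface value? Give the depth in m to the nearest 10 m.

2170 m

Working in km (1 km = 1000 m; β in km⁻¹ = β in m⁻¹ × 1000):
φ/φ₀ = 1/4 ⇒ exp(−β·d) = 1/4 ⇒ d = ln(4) / β
d = 1.3863 / 0.64 = 2.166 km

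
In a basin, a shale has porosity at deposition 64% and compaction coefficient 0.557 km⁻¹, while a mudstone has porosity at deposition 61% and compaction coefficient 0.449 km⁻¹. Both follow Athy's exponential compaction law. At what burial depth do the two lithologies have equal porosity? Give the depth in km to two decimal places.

0.44 km

Set phi₀ₐ e^(−βₐZ) = phi₀ᵦ e^(−βᵦZ) ⇒ ln(phi₀ₐ/phi₀ᵦ) = (βₐ − βᵦ)·Z
Z = ln(0.64/0.61) / (0.557 − 0.449) = 0.0480 / 0.108 = 0.445 km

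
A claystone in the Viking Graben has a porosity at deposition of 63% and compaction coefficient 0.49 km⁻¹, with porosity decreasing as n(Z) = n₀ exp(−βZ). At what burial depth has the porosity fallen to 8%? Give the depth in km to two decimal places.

Invert Athy's law: Z = ln(n₀/n) / β
Z = ln(0.63/0.08) / 0.49 = ln(7.875) / 0.49 = 2.0637 / 0.49 = 4.212 km

4.21 km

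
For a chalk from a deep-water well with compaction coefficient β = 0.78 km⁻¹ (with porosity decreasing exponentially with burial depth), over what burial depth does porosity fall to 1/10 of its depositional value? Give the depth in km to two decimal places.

2.95 km

φ/φ₀ = 1/10 ⇒ exp(−β·d) = 1/10 ⇒ d = ln(10) / β
d = 2.3026 / 0.78 = 2.952 km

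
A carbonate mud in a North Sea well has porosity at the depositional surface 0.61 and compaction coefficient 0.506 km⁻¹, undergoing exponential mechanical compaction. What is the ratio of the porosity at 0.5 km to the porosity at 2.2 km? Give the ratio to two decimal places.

φ(Z₁)/φ(Z₂) = e^(−k·Z₁)/e^(−k·Z₂) = e^{k(Z₂−Z₁)}
= exp(0.506 × 1.7) = exp(0.8602) = 2.3636

2.36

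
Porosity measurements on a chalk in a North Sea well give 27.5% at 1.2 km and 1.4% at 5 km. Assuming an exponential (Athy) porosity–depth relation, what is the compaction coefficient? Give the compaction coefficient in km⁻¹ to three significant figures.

Athy: n(z) = n₀ e^(−βz) ⇒ n₁/n₂ = e^{β(z₂−z₁)} ⇒ β = ln(n₁/n₂)/(z₂−z₁)
β = ln(0.275/0.014) / (5 − 1.2) = ln(19.64) / 3.8 = 2.9777 / 3.8 = 0.7836 km⁻¹

0.784 km⁻¹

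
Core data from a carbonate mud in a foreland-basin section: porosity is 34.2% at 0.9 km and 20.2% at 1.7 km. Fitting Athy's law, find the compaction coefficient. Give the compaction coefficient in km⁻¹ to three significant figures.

0.658 km⁻¹

Athy: phi(d) = phi₀ e^(−kd) ⇒ phi₁/phi₂ = e^{k(d₂−d₁)} ⇒ k = ln(phi₁/phi₂)/(d₂−d₁)
k = ln(0.342/0.202) / (1.7 − 0.9) = ln(1.693) / 0.8 = 0.5265 / 0.8 = 0.6582 km⁻¹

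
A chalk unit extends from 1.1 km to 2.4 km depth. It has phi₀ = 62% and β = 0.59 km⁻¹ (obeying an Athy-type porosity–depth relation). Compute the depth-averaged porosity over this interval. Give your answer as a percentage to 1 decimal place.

22.6%

⟨phi⟩ = (1/(Z₂−Z₁)) ∫ phi₀ e^(−βZ) dZ = phi₀·(e^(−β·Z₁) − e^(−β·Z₂)) / (β·(Z₂−Z₁))
e^(−0.59×1.1) = 0.5226; e^(−0.59×2.4) = 0.2427
⟨phi⟩ = 0.62 × (0.5226 − 0.2427) / (0.59 × 1.3) = 0.62 × 0.3649 = 0.2262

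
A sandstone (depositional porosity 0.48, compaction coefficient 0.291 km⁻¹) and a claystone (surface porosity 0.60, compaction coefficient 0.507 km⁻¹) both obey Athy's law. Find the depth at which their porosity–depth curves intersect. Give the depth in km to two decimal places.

Set phi₀ₐ e^(−kₐZ) = phi₀ᵦ e^(−kᵦZ) ⇒ ln(phi₀ₐ/phi₀ᵦ) = (kₐ − kᵦ)·Z
Z = ln(0.48/0.6) / (0.291 − 0.507) = -0.2231 / -0.216 = 1.033 km

1.03 km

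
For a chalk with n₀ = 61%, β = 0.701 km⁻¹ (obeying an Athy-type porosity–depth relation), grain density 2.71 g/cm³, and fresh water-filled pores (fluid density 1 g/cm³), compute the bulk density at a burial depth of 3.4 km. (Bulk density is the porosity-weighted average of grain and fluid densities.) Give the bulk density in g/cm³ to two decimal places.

2.61 g/cm³

Porosity at depth: n = 0.61·exp(−0.701×3.4) = 0.61×0.0922 = 0.0563
Bulk density: ρ_b = (1−n)ρ_g + n·ρ_f = 0.9437×2.71 + 0.0563×1
       = 2.558 + 0.056 = 2.614 g/cm³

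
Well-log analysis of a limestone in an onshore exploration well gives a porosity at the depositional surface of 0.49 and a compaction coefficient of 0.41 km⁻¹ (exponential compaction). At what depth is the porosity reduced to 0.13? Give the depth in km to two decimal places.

3.24 km

Invert Athy's law: d = ln(φ₀/φ) / k
d = ln(0.49/0.13) / 0.41 = ln(3.769) / 0.41 = 1.3269 / 0.41 = 3.236 km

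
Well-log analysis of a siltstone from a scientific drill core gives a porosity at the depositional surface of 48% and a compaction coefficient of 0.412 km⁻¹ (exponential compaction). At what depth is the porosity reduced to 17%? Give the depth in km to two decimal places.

2.52 km

Invert Athy's law: d = ln(φ₀/φ) / k
d = ln(0.48/0.17) / 0.412 = ln(2.824) / 0.412 = 1.0380 / 0.412 = 2.519 km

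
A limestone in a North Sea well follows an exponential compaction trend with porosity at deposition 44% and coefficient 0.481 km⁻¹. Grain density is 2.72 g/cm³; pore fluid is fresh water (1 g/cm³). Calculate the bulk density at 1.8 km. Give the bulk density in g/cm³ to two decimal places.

2.40 g/cm³

Porosity at depth: φ = 0.44·exp(−0.481×1.8) = 0.44×0.4207 = 0.1851
Bulk density: ρ_b = (1−φ)ρ_g + φ·ρ_f = 0.8149×2.72 + 0.1851×1
       = 2.216 + 0.185 = 2.402 g/cm³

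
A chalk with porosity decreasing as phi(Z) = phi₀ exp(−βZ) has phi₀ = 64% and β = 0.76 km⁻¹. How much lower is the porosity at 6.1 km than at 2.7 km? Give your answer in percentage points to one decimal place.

7.6 percentage points

phi(2.7) = 0.64·e^(−0.76×2.7) = 0.0822
phi(6.1) = 0.64·e^(−0.76×6.1) = 0.0062
Δphi = 0.0822 − 0.0062 = 0.0760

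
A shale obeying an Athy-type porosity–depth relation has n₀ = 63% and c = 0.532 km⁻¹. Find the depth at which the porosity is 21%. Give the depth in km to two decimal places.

2.07 km

Invert Athy's law: z = ln(n₀/n) / c
z = ln(0.63/0.21) / 0.532 = ln(3) / 0.532 = 1.0986 / 0.532 = 2.065 km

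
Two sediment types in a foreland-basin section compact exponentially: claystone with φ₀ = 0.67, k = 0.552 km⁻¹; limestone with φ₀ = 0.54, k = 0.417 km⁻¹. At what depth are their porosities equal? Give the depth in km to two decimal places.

1.60 km

Set φ₀ₐ e^(−kₐz) = φ₀ᵦ e^(−kᵦz) ⇒ ln(φ₀ₐ/φ₀ᵦ) = (kₐ − kᵦ)·z
z = ln(0.67/0.54) / (0.552 − 0.417) = 0.2157 / 0.135 = 1.598 km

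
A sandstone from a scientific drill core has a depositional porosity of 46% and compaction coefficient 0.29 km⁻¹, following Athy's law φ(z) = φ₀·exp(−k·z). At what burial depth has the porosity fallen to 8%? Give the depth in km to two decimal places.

Invert Athy's law: z = ln(φ₀/φ) / k
z = ln(0.46/0.08) / 0.29 = ln(5.75) / 0.29 = 1.7492 / 0.29 = 6.032 km

6.03 km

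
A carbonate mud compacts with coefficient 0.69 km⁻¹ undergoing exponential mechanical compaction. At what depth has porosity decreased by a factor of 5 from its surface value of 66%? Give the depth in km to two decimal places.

φ/φ₀ = 1/5 ⇒ exp(−k·z) = 1/5 ⇒ z = ln(5) / k
z = 1.6094 / 0.69 = 2.333 km

2.33 km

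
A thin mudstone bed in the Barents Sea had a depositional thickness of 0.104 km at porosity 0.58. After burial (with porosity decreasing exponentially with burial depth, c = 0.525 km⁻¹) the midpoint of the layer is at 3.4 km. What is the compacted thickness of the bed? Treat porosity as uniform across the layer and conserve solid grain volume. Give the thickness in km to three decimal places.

0.048 km

Porosity at 3.4 km: n = 0.58·exp(−0.525×3.4) = 0.0973
Solid-volume conservation: h(1−n) = h₀(1−n₀) ⇒ h = h₀·(1−n₀)/(1−n)
h = 0.104 × (1 − 0.58)/(1 − 0.0973) = 0.104 × 0.4653 = 0.0484 km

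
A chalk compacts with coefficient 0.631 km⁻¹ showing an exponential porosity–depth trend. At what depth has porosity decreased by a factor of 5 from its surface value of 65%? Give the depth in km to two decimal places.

2.55 km

φ/φ₀ = 1/5 ⇒ exp(−β·z) = 1/5 ⇒ z = ln(5) / β
z = 1.6094 / 0.631 = 2.551 km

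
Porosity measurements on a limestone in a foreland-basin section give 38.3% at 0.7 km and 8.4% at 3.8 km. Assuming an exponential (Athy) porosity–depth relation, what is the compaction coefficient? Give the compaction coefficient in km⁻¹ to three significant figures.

Athy: n(z) = n₀ e^(−kz) ⇒ n₁/n₂ = e^{k(z₂−z₁)} ⇒ k = ln(n₁/n₂)/(z₂−z₁)
k = ln(0.383/0.084) / (3.8 − 0.7) = ln(4.56) / 3.1 = 1.5172 / 3.1 = 0.4894 km⁻¹

0.489 km⁻¹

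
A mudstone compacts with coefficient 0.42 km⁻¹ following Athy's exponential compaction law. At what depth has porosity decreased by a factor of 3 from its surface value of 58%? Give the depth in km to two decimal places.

2.62 km

phi/phi₀ = 1/3 ⇒ exp(−c·z) = 1/3 ⇒ z = ln(3) / c
z = 1.0986 / 0.42 = 2.616 km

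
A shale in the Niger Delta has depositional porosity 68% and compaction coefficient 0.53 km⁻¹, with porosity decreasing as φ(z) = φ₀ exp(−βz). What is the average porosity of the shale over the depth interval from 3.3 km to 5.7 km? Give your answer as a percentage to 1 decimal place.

⟨φ⟩ = (1/(z₂−z₁)) ∫ φ₀ e^(−βz) dz = φ₀·(e^(−β·z₁) − e^(−β·z₂)) / (β·(z₂−z₁))
e^(−0.53×3.3) = 0.1739; e^(−0.53×5.7) = 0.0488
⟨φ⟩ = 0.68 × (0.1739 − 0.0488) / (0.53 × 2.4) = 0.68 × 0.0984 = 0.0669

6.7%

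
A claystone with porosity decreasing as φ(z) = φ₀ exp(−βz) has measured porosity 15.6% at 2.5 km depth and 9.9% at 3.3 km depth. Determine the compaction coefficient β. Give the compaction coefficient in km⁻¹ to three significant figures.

Athy: φ(z) = φ₀ e^(−βz) ⇒ φ₁/φ₂ = e^{β(z₂−z₁)} ⇒ β = ln(φ₁/φ₂)/(z₂−z₁)
β = ln(0.156/0.099) / (3.3 − 2.5) = ln(1.576) / 0.8 = 0.4547 / 0.8 = 0.5684 km⁻¹

0.568 km⁻¹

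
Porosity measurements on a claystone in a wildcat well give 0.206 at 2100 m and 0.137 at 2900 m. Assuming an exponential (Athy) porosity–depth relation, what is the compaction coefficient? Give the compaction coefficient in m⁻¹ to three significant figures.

Working in km (1 km = 1000 m; β in km⁻¹ = β in m⁻¹ × 1000):
Athy: n(d) = n₀ e^(−βd) ⇒ n₁/n₂ = e^{β(d₂−d₁)} ⇒ β = ln(n₁/n₂)/(d₂−d₁)
β = ln(0.206/0.137) / (2.9 − 2.1) = ln(1.504) / 0.8 = 0.4079 / 0.8 = 0.5099 km⁻¹

0.000510 m⁻¹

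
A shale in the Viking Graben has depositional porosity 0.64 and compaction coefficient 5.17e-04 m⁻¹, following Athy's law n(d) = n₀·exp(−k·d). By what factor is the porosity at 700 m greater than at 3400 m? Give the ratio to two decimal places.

4.04

Working in km (1 km = 1000 m; k in km⁻¹ = k in m⁻¹ × 1000):
n(d₁)/n(d₂) = e^(−k·d₁)/e^(−k·d₂) = e^{k(d₂−d₁)}
= exp(0.517 × 2.7) = exp(1.396) = 4.0386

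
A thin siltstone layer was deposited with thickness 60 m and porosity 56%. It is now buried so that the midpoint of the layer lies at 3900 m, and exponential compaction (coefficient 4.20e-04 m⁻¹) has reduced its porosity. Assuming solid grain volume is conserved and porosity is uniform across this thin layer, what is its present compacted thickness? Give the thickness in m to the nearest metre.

Working in km (1 km = 1000 m; c in km⁻¹ = c in m⁻¹ × 1000):
Porosity at 3.9 km: n = 0.56·exp(−0.42×3.9) = 0.1088
Solid-volume conservation: h(1−n) = h₀(1−n₀) ⇒ h = h₀·(1−n₀)/(1−n)
h = 0.06 × (1 − 0.56)/(1 − 0.1088) = 0.06 × 0.4937 = 0.0296 km

30 m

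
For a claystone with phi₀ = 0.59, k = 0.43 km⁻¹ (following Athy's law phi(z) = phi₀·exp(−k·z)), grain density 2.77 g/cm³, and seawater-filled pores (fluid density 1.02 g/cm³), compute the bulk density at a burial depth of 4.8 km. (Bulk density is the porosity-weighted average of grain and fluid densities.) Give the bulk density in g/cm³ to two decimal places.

2.64 g/cm³

Porosity at depth: phi = 0.59·exp(−0.43×4.8) = 0.59×0.1269 = 0.0749
Bulk density: ρ_b = (1−phi)ρ_g + phi·ρ_f = 0.9251×2.77 + 0.0749×1.02
       = 2.563 + 0.076 = 2.639 g/cm³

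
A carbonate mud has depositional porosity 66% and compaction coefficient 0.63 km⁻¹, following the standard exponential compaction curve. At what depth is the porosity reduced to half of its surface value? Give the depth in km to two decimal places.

1.10 km

phi/phi₀ = 1/2 ⇒ exp(−c·Z) = 1/2 ⇒ Z = ln(2) / c
Z = 0.6931 / 0.63 = 1.100 km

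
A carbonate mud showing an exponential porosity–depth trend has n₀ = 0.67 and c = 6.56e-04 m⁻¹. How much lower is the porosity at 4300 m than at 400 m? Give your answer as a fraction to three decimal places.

Working in km (1 km = 1000 m; c in km⁻¹ = c in m⁻¹ × 1000):
n(0.4) = 0.67·e^(−0.656×0.4) = 0.5154
n(4.3) = 0.67·e^(−0.656×4.3) = 0.0399
Δn = 0.5154 − 0.0399 = 0.4755

0.475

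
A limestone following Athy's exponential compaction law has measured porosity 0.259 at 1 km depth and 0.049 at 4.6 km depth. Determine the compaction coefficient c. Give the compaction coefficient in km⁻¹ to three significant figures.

Athy: phi(z) = phi₀ e^(−cz) ⇒ phi₁/phi₂ = e^{c(z₂−z₁)} ⇒ c = ln(phi₁/phi₂)/(z₂−z₁)
c = ln(0.259/0.049) / (4.6 − 1) = ln(5.286) / 3.6 = 1.6650 / 3.6 = 0.4625 km⁻¹

0.463 km⁻¹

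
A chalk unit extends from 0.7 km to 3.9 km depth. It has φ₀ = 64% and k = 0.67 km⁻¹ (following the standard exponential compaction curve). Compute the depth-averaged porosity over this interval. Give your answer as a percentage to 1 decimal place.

⟨φ⟩ = (1/(Z₂−Z₁)) ∫ φ₀ e^(−kZ) dZ = φ₀·(e^(−k·Z₁) − e^(−k·Z₂)) / (k·(Z₂−Z₁))
e^(−0.67×0.7) = 0.6256; e^(−0.67×3.9) = 0.0733
⟨φ⟩ = 0.64 × (0.6256 − 0.0733) / (0.67 × 3.2) = 0.64 × 0.2576 = 0.1649

16.5%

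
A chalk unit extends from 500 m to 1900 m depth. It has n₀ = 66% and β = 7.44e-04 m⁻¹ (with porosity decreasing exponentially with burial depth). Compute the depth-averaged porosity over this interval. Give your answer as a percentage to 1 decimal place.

Working in km (1 km = 1000 m; β in km⁻¹ = β in m⁻¹ × 1000):
⟨n⟩ = (1/(Z₂−Z₁)) ∫ n₀ e^(−βZ) dZ = n₀·(e^(−β·Z₁) − e^(−β·Z₂)) / (β·(Z₂−Z₁))
e^(−0.744×0.5) = 0.6894; e^(−0.744×1.9) = 0.2433
⟨n⟩ = 0.66 × (0.6894 − 0.2433) / (0.744 × 1.4) = 0.66 × 0.4283 = 0.2827

28.3%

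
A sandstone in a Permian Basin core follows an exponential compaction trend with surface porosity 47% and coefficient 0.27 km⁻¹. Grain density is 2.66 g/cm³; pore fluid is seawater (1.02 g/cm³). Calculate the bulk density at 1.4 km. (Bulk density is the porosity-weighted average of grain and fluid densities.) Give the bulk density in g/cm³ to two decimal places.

2.13 g/cm³

Porosity at depth: phi = 0.47·exp(−0.27×1.4) = 0.47×0.6852 = 0.3221
Bulk density: ρ_b = (1−phi)ρ_g + phi·ρ_f = 0.6779×2.66 + 0.3221×1.02
       = 1.803 + 0.328 = 2.132 g/cm³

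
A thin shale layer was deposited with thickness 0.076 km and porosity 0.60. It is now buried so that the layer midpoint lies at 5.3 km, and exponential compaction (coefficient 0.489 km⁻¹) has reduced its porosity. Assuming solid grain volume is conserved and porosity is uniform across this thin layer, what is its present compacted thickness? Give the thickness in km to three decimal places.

0.032 km

Porosity at 5.3 km: phi = 0.6·exp(−0.489×5.3) = 0.0449
Solid-volume conservation: h(1−phi) = h₀(1−phi₀) ⇒ h = h₀·(1−phi₀)/(1−phi)
h = 0.076 × (1 − 0.6)/(1 − 0.0449) = 0.076 × 0.4188 = 0.0318 km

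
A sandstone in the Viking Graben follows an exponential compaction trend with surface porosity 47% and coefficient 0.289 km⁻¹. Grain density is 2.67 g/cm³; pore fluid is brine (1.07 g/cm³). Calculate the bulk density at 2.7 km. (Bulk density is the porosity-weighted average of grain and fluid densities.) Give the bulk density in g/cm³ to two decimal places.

2.33 g/cm³

Porosity at depth: n = 0.47·exp(−0.289×2.7) = 0.47×0.4583 = 0.2154
Bulk density: ρ_b = (1−n)ρ_g + n·ρ_f = 0.7846×2.67 + 0.2154×1.07
       = 2.095 + 0.230 = 2.325 g/cm³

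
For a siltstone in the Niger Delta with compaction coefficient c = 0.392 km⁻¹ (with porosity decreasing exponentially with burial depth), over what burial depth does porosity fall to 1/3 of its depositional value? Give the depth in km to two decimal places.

2.80 km

φ/φ₀ = 1/3 ⇒ exp(−c·Z) = 1/3 ⇒ Z = ln(3) / c
Z = 1.0986 / 0.392 = 2.803 km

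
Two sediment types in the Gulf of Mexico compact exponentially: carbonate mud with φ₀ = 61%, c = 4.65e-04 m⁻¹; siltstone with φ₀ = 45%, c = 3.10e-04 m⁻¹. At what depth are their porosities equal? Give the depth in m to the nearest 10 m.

1960 m

Working in km (1 km = 1000 m; c in km⁻¹ = c in m⁻¹ × 1000):
Set φ₀ₐ e^(−cₐZ) = φ₀ᵦ e^(−cᵦZ) ⇒ ln(φ₀ₐ/φ₀ᵦ) = (cₐ − cᵦ)·Z
Z = ln(0.61/0.45) / (0.465 − 0.31) = 0.3042 / 0.155 = 1.963 km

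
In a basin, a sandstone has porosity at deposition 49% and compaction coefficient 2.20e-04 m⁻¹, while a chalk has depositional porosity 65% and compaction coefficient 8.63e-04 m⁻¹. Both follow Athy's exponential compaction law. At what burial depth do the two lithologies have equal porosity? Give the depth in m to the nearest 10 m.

440 m

Working in km (1 km = 1000 m; k in km⁻¹ = k in m⁻¹ × 1000):
Set n₀ₐ e^(−kₐd) = n₀ᵦ e^(−kᵦd) ⇒ ln(n₀ₐ/n₀ᵦ) = (kₐ − kᵦ)·d
d = ln(0.49/0.65) / (0.22 − 0.863) = -0.2826 / -0.643 = 0.439 km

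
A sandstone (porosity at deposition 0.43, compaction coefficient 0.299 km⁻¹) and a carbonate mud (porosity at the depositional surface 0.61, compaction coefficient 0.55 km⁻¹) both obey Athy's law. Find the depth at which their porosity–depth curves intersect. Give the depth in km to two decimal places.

Set n₀ₐ e^(−cₐz) = n₀ᵦ e^(−cᵦz) ⇒ ln(n₀ₐ/n₀ᵦ) = (cₐ − cᵦ)·z
z = ln(0.43/0.61) / (0.299 − 0.55) = -0.3497 / -0.251 = 1.393 km

1.39 km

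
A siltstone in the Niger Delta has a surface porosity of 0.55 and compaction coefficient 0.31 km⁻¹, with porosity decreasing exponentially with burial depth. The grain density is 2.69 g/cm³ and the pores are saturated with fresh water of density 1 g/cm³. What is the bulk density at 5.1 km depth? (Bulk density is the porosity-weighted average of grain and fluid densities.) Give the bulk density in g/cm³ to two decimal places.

2.50 g/cm³

Porosity at depth: phi = 0.55·exp(−0.31×5.1) = 0.55×0.2058 = 0.1132
Bulk density: ρ_b = (1−phi)ρ_g + phi·ρ_f = 0.8868×2.69 + 0.1132×1
       = 2.386 + 0.113 = 2.499 g/cm³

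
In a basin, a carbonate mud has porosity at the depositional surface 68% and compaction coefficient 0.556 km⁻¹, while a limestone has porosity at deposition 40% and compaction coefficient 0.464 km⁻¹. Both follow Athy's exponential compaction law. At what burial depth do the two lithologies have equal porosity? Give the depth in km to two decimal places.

Set φ₀ₐ e^(−kₐd) = φ₀ᵦ e^(−kᵦd) ⇒ ln(φ₀ₐ/φ₀ᵦ) = (kₐ − kᵦ)·d
d = ln(0.68/0.4) / (0.556 − 0.464) = 0.5306 / 0.092 = 5.768 km

5.77 km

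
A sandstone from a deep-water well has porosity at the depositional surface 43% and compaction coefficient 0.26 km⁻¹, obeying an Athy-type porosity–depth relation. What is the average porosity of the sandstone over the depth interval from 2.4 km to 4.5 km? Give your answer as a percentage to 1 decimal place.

17.8%

⟨phi⟩ = (1/(Z₂−Z₁)) ∫ phi₀ e^(−kZ) dZ = phi₀·(e^(−k·Z₁) − e^(−k·Z₂)) / (k·(Z₂−Z₁))
e^(−0.26×2.4) = 0.5358; e^(−0.26×4.5) = 0.3104
⟨phi⟩ = 0.43 × (0.5358 − 0.3104) / (0.26 × 2.1) = 0.43 × 0.4129 = 0.1775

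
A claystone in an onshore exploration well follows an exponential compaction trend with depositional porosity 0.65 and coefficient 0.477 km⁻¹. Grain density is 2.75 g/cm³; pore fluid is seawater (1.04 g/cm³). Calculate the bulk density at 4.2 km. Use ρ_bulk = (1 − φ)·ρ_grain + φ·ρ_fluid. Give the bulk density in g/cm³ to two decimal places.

Porosity at depth: n = 0.65·exp(−0.477×4.2) = 0.65×0.1349 = 0.0877
Bulk density: ρ_b = (1−n)ρ_g + n·ρ_f = 0.9123×2.75 + 0.0877×1.04
       = 2.509 + 0.091 = 2.600 g/cm³

2.60 g/cm³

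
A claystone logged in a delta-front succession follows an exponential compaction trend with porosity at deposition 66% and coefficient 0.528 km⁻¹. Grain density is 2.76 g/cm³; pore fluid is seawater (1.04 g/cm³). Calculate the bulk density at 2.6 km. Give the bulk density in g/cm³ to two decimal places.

2.47 g/cm³

Porosity at depth: phi = 0.66·exp(−0.528×2.6) = 0.66×0.2534 = 0.1672
Bulk density: ρ_b = (1−phi)ρ_g + phi·ρ_f = 0.8328×2.76 + 0.1672×1.04
       = 2.298 + 0.174 = 2.472 g/cm³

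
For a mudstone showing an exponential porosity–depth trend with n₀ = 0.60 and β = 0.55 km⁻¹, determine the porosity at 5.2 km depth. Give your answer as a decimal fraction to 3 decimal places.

n = n₀·exp(−β·d) = 0.6 × exp(−0.55 × 5.2) = 0.6 × exp(−2.86)
  = 0.6 × 0.0573 = 0.0344

0.034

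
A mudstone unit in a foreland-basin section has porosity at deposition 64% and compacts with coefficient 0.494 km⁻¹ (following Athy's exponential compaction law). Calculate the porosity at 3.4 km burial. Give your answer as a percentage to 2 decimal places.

φ = φ₀·exp(−c·Z) = 0.64 × exp(−0.494 × 3.4) = 0.64 × exp(−1.68)
  = 0.64 × 0.1864 = 0.1193

11.93%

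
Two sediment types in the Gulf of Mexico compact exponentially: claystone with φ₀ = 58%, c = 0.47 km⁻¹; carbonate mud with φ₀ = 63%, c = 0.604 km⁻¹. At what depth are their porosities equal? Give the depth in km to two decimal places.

0.62 km

Set φ₀ₐ e^(−cₐd) = φ₀ᵦ e^(−cᵦd) ⇒ ln(φ₀ₐ/φ₀ᵦ) = (cₐ − cᵦ)·d
d = ln(0.58/0.63) / (0.47 − 0.604) = -0.0827 / -0.134 = 0.617 km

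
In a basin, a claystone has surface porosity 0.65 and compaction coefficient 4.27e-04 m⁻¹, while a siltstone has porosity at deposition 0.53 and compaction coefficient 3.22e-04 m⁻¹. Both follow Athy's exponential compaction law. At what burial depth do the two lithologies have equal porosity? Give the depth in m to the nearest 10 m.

Working in km (1 km = 1000 m; k in km⁻¹ = k in m⁻¹ × 1000):
Set φ₀ₐ e^(−kₐZ) = φ₀ᵦ e^(−kᵦZ) ⇒ ln(φ₀ₐ/φ₀ᵦ) = (kₐ − kᵦ)·Z
Z = ln(0.65/0.53) / (0.427 − 0.322) = 0.2041 / 0.105 = 1.944 km

1940 m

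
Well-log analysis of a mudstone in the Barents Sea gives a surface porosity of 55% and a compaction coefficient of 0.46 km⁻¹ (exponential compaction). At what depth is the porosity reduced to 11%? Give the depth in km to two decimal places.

3.50 km

Invert Athy's law: Z = ln(n₀/n) / c
Z = ln(0.55/0.11) / 0.46 = ln(5) / 0.46 = 1.6094 / 0.46 = 3.499 km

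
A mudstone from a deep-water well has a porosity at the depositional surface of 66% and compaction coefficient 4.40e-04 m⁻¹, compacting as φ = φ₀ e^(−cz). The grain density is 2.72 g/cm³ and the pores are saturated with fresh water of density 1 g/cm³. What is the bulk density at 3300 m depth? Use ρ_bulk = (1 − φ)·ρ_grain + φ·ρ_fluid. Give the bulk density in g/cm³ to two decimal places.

2.45 g/cm³

Working in km (1 km = 1000 m; c in km⁻¹ = c in m⁻¹ × 1000):
Porosity at depth: φ = 0.66·exp(−0.44×3.3) = 0.66×0.2341 = 0.1545
Bulk density: ρ_b = (1−φ)ρ_g + φ·ρ_f = 0.8455×2.72 + 0.1545×1
       = 2.300 + 0.155 = 2.454 g/cm³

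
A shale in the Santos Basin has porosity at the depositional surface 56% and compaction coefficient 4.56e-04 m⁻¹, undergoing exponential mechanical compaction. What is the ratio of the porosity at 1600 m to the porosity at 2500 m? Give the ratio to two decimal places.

Working in km (1 km = 1000 m; c in km⁻¹ = c in m⁻¹ × 1000):
n(Z₁)/n(Z₂) = e^(−c·Z₁)/e^(−c·Z₂) = e^{c(Z₂−Z₁)}
= exp(0.456 × 0.9) = exp(0.4104) = 1.5074

1.51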